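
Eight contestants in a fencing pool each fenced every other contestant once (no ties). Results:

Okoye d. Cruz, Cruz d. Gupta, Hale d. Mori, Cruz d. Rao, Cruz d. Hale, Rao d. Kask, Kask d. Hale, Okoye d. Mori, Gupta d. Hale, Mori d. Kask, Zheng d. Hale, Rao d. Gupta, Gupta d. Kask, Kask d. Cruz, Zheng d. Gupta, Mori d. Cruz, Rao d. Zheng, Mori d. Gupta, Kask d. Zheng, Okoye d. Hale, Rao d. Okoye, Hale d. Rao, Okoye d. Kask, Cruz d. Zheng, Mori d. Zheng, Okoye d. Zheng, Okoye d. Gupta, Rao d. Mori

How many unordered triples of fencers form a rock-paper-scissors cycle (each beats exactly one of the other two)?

13

Win totals: Zheng 2, Mori 4, Okoye 6, Kask 3, Hale 2, Cruz 4, Rao 5, Gupta 2.
A fencer with w wins dominates both others in C(w,2) triples; summing gives 1 + 6 + 15 + 3 + 1 + 6 + 10 + 1 = 43 transitive triples.
Total triples C(8,3) = 56, so cyclic triples = 56 − 43 = 13.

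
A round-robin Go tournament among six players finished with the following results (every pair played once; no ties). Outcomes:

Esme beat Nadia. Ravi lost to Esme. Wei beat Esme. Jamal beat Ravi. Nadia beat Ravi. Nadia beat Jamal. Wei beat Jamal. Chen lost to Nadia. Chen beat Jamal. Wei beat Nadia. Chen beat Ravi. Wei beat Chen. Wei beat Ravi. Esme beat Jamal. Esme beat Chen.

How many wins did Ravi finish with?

Ravi's results: beat no one; lost to Nadia, Jamal, Wei, Esme, Chen.
That is 0 wins.

0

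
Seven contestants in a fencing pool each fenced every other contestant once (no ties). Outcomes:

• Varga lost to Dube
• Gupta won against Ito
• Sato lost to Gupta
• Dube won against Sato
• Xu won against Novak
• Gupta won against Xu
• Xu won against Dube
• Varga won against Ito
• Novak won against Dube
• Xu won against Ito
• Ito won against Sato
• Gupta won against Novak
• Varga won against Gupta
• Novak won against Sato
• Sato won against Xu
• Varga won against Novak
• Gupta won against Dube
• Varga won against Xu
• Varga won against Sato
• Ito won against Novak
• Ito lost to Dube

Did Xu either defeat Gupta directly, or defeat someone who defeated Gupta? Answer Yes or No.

No

Xu did not beat Gupta directly.
Xu beat Dube, Ito, Novak, but each of them lost to Gupta. No two-step path.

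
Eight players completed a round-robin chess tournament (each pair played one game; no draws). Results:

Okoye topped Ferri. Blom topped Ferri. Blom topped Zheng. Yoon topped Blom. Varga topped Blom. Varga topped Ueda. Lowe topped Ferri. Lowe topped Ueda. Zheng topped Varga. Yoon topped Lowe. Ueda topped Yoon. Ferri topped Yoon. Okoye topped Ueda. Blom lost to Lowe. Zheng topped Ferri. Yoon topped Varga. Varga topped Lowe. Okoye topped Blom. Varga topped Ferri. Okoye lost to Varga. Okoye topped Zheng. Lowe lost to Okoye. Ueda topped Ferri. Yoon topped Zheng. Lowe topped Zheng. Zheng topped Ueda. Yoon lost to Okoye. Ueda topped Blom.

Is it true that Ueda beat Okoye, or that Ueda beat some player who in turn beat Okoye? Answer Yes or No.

No

Ueda did not beat Okoye directly.
Ueda beat Blom, Yoon, Ferri, but each of them lost to Okoye. No two-step path.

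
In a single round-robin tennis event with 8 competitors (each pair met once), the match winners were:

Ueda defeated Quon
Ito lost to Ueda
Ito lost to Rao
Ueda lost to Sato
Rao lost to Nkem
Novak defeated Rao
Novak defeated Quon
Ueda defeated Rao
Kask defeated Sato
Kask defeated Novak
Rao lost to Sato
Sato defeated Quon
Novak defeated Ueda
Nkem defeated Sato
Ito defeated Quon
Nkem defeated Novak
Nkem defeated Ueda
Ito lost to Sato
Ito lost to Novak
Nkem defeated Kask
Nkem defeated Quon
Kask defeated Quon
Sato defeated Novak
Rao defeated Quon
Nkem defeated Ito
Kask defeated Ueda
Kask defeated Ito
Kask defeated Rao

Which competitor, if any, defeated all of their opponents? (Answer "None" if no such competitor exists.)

Nkem has 7 wins out of 7 opponents — a perfect record.

Nkem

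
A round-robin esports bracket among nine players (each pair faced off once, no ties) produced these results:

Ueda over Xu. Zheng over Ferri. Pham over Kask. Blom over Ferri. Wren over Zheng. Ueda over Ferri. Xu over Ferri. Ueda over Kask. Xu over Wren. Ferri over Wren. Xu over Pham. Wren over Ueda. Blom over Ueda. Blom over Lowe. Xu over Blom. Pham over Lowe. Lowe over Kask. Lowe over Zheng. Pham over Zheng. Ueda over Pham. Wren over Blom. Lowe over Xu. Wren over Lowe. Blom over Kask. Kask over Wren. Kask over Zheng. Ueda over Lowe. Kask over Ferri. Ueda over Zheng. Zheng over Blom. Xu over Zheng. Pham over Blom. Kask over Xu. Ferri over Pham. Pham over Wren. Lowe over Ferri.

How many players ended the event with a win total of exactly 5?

Win totals: Ueda 6, Ferri 2, Wren 4, Zheng 2, Kask 4, Blom 4, Pham 5, Xu 5, Lowe 4.
Exactly 5: Pham, Xu — 2 players.

2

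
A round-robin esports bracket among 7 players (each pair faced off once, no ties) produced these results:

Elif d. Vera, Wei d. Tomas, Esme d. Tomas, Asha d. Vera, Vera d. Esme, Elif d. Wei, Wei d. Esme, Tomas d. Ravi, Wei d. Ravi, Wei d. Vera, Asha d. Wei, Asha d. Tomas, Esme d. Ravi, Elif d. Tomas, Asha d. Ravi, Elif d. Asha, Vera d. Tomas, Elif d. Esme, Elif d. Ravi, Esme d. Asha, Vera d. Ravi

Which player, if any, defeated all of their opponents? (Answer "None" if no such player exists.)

Elif has 6 wins out of 6 opponents — a perfect record.

Elif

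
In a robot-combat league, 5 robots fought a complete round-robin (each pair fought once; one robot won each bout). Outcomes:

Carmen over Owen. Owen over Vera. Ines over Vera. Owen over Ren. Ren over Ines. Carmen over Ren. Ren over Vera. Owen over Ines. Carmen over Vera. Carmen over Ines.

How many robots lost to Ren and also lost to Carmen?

2

Ren beat: Vera, Ines.
Carmen beat: Ren, Owen, Vera, Ines.
Both beat: Vera, Ines — 2.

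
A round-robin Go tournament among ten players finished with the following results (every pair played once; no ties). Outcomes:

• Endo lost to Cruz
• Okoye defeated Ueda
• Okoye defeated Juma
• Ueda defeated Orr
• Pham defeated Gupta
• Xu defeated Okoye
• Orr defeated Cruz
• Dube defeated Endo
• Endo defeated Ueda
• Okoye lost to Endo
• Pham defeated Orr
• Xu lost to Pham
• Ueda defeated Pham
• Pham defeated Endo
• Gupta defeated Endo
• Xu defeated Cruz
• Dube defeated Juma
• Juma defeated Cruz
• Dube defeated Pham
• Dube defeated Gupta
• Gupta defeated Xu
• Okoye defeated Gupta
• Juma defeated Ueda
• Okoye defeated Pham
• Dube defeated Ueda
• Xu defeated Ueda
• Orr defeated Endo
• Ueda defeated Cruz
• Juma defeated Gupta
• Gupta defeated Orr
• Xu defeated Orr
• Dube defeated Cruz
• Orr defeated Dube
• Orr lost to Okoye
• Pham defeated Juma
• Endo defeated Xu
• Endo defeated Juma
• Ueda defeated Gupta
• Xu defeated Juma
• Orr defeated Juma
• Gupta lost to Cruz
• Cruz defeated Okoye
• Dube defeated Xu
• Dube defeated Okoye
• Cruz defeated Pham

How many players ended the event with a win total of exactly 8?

1

Win totals: Ueda 4, Gupta 3, Orr 4, Xu 5, Cruz 4, Juma 3, Okoye 5, Dube 8, Pham 5, Endo 4.
Exactly 8: Dube — 1 player.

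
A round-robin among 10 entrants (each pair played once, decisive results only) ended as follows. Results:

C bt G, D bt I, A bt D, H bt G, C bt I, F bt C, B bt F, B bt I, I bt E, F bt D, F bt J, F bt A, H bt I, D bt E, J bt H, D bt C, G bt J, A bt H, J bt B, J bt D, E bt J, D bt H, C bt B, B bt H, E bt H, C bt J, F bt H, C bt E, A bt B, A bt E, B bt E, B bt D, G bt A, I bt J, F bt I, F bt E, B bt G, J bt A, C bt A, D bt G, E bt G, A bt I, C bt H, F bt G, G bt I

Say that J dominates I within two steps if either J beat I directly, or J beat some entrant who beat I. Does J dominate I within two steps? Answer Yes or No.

Yes

J did not beat I directly.
J beat A, B, D, H. Of those, A beat I.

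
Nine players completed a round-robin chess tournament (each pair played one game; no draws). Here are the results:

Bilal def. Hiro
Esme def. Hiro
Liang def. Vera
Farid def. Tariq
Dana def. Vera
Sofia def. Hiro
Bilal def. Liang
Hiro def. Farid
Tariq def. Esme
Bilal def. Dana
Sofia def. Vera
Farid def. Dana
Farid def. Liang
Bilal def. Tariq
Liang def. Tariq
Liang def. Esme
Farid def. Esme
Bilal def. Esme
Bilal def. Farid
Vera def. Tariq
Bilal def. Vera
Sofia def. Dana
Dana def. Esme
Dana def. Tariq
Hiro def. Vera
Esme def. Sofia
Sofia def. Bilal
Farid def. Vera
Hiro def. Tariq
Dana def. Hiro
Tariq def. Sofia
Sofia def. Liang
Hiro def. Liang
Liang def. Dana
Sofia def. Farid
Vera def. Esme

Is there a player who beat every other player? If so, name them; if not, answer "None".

Highest win total is Bilal with 7 (out of 8 possible).
Bilal lost to Sofia, so no player went undefeated.

None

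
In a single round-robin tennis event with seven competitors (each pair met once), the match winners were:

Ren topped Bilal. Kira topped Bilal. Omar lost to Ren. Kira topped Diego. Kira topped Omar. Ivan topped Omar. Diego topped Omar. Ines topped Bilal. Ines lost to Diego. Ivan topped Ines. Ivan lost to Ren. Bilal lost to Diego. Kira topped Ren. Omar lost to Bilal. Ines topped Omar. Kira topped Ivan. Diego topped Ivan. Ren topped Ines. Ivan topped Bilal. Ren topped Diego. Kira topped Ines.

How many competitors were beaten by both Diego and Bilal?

Diego beat: Bilal, Ivan, Ines, Omar.
Bilal beat: Omar.
Both beat: Omar — 1.

1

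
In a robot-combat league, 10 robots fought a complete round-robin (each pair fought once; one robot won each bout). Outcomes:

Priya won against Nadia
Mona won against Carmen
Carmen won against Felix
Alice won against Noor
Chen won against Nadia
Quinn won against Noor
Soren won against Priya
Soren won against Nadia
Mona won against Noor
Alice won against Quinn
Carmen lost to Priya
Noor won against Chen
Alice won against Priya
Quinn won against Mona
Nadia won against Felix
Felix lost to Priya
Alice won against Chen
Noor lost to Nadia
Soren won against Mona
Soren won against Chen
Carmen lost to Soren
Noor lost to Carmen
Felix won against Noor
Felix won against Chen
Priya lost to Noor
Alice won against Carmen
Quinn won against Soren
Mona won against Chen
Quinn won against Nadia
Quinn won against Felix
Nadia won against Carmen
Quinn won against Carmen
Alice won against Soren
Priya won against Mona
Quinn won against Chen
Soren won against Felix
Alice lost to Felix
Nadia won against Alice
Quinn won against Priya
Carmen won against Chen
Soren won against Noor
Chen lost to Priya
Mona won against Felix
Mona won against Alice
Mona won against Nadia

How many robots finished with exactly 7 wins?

1

Win totals: Nadia 4, Alice 6, Priya 5, Chen 1, Felix 3, Noor 2, Mona 6, Soren 7, Quinn 8, Carmen 3.
Exactly 7: Soren — 1 robot.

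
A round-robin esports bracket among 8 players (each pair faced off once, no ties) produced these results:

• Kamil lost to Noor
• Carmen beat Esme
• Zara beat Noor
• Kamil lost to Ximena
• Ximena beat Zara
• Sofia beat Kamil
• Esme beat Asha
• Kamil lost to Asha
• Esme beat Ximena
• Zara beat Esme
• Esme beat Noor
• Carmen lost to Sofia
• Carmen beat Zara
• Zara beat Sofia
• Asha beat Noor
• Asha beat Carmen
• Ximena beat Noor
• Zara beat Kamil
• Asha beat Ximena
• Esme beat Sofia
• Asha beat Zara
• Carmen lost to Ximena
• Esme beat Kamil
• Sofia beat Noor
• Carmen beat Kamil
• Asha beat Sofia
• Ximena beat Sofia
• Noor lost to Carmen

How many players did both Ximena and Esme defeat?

3

Ximena beat: Carmen, Zara, Sofia, Noor, Kamil.
Esme beat: Sofia, Ximena, Asha, Noor, Kamil.
Both beat: Sofia, Noor, Kamil — 3.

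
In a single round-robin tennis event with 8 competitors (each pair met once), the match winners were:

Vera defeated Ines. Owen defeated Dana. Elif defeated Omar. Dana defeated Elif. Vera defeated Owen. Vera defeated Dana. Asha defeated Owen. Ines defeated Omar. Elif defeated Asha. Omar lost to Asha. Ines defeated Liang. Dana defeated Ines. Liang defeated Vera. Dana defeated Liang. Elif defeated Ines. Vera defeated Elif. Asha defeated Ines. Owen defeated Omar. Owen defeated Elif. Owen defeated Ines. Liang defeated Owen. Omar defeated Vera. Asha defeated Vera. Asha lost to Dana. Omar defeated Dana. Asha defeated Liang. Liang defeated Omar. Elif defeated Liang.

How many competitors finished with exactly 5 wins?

1

Win totals: Ines 2, Vera 4, Elif 4, Dana 4, Omar 2, Owen 4, Asha 5, Liang 3.
Exactly 5: Asha — 1 competitor.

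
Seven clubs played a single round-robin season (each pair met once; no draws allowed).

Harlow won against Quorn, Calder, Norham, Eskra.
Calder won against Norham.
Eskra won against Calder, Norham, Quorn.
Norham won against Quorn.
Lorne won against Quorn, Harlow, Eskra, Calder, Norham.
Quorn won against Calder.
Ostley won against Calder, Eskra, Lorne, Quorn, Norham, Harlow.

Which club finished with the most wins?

Win totals: Calder 1, Harlow 4, Ostley 6, Lorne 5, Eskra 3, Quorn 1, Norham 1.
Ostley leads with 6 wins (next highest: 5).

Ostley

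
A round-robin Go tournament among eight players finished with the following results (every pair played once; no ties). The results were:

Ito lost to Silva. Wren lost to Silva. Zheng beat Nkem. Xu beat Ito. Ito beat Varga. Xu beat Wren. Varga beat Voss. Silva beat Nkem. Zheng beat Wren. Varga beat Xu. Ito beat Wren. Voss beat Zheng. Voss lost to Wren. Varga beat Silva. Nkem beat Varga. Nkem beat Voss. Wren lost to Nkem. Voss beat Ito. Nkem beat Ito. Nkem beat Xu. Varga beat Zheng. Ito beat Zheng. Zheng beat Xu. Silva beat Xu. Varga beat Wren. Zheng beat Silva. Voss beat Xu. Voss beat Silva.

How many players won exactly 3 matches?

Win totals: Varga 5, Nkem 5, Silva 4, Ito 3, Wren 1, Voss 4, Xu 2, Zheng 4.
Exactly 3: Ito — 1 player.

1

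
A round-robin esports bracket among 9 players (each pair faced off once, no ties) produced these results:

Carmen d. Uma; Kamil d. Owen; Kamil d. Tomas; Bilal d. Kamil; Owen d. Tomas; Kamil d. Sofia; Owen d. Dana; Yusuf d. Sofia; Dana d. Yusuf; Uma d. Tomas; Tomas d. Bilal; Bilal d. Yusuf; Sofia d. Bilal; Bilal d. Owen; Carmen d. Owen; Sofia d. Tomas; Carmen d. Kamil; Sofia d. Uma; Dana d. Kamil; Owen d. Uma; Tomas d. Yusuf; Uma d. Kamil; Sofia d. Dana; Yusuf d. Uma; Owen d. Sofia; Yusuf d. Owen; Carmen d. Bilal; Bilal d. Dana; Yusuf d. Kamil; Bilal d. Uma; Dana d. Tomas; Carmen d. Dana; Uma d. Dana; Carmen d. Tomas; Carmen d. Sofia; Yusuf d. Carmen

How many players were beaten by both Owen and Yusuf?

Owen beat: Uma, Tomas, Dana, Sofia.
Yusuf beat: Kamil, Owen, Uma, Sofia, Carmen.
Both beat: Uma, Sofia — 2.

2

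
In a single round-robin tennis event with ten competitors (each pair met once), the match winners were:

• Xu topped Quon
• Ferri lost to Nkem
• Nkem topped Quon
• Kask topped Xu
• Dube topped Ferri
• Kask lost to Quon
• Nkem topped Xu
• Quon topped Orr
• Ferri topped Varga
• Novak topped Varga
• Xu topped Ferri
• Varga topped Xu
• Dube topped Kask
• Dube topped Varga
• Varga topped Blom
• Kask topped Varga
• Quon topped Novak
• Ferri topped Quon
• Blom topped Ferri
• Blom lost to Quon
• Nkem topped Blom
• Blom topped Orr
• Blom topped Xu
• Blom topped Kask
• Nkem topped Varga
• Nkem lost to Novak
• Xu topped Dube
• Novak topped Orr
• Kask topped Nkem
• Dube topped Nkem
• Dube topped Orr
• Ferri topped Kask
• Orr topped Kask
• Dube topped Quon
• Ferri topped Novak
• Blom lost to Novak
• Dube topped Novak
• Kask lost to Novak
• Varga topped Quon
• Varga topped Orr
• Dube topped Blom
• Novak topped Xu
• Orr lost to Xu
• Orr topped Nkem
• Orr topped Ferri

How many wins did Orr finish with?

3

Orr's results: beat Kask, Ferri, Nkem; lost to Varga, Blom, Dube, Xu, Quon, Novak.
That is 3 wins.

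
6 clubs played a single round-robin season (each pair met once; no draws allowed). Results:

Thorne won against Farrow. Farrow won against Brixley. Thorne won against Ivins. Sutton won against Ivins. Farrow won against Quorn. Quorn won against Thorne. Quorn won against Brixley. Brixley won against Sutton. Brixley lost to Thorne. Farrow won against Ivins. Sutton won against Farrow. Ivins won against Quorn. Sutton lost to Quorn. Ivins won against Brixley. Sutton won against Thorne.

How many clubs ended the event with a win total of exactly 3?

Win totals: Sutton 3, Thorne 3, Quorn 3, Brixley 1, Farrow 3, Ivins 2.
Exactly 3: Sutton, Thorne, Quorn, Farrow — 4 clubs.

4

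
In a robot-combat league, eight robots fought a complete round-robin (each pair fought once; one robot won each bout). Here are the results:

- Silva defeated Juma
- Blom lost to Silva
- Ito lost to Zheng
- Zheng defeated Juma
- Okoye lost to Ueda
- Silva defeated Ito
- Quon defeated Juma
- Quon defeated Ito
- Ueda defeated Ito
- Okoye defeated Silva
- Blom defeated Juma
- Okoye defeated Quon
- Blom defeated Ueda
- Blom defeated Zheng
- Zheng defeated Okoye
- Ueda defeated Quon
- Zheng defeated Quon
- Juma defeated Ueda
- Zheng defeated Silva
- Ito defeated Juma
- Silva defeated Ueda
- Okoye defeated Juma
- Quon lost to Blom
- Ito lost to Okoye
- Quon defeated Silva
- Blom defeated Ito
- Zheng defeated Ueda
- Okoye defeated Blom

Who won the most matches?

Zheng

Win totals: Ueda 3, Juma 1, Blom 5, Silva 4, Ito 1, Zheng 6, Okoye 5, Quon 3.
Zheng leads with 6 wins (next highest: 5).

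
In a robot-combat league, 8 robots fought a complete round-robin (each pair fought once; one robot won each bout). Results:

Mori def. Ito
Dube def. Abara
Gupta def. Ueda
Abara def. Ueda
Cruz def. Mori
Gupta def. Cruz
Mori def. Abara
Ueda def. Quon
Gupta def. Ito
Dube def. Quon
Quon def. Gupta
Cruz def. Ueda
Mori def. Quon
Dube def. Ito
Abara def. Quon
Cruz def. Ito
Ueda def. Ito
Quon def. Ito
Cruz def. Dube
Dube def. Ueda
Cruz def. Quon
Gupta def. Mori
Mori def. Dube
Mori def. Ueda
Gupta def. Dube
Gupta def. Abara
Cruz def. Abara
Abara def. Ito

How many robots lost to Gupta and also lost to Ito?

Gupta beat: Dube, Ueda, Abara, Mori, Ito, Cruz.
Ito beat: no one.
No one was beaten by both.

0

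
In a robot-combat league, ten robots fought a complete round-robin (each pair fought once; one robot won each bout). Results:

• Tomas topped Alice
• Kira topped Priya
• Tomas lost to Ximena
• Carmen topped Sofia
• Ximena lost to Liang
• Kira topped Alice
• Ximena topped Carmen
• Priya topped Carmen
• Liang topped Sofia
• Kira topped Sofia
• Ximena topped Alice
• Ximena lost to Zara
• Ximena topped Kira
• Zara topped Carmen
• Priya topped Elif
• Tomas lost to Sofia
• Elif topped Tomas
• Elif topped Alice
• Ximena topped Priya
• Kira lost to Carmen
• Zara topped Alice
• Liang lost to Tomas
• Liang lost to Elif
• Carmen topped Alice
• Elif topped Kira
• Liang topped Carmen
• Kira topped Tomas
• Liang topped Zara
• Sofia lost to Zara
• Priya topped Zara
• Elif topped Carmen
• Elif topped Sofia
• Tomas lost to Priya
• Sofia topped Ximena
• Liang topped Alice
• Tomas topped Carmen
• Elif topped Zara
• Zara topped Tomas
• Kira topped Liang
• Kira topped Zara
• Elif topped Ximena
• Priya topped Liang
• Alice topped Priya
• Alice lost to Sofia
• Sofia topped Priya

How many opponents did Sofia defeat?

4

Sofia's results: beat Alice, Tomas, Priya, Ximena; lost to Kira, Zara, Elif, Carmen, Liang.
That is 4 wins.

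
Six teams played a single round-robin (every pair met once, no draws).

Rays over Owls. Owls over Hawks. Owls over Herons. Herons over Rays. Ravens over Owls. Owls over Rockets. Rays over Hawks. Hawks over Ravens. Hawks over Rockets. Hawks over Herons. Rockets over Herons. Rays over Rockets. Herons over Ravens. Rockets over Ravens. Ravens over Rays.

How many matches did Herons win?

Herons' results: beat Ravens, Rays; lost to Owls, Rockets, Hawks.
That is 2 wins.

2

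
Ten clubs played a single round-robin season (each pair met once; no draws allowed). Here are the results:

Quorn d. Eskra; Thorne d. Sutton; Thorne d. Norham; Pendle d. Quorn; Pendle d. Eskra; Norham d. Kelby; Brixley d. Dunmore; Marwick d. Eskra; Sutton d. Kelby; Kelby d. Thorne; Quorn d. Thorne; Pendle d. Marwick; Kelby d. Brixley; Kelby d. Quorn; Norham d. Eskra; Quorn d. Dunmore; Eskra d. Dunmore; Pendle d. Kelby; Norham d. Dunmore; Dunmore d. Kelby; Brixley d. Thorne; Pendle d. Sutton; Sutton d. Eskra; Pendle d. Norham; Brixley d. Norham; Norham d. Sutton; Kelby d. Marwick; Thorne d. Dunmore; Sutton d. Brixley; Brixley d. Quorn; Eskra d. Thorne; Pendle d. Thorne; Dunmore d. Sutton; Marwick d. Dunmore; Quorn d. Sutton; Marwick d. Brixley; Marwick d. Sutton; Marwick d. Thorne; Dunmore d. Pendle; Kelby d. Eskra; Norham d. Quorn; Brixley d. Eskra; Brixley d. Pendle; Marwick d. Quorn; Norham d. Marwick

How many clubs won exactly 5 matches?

Win totals: Quorn 4, Marwick 6, Thorne 3, Dunmore 3, Brixley 6, Eskra 2, Pendle 7, Sutton 3, Kelby 5, Norham 6.
Exactly 5: Kelby — 1 club.

1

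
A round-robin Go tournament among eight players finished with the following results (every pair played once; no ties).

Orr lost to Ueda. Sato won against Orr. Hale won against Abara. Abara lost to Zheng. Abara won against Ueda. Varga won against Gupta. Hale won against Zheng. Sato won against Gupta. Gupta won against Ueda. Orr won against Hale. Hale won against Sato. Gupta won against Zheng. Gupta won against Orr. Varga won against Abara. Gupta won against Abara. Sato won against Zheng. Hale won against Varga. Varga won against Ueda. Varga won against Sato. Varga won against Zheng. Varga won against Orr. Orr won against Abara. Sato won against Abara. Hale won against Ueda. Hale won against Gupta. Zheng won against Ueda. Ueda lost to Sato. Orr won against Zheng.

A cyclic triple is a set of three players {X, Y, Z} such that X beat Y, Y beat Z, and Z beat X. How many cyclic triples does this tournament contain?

6

Win totals: Gupta 4, Zheng 2, Hale 6, Sato 5, Orr 3, Varga 6, Abara 1, Ueda 1.
A player with w wins dominates both others in C(w,2) triples; summing gives 6 + 1 + 15 + 10 + 3 + 15 + 0 + 0 = 50 transitive triples.
Total triples C(8,3) = 56, so cyclic triples = 56 − 50 = 6.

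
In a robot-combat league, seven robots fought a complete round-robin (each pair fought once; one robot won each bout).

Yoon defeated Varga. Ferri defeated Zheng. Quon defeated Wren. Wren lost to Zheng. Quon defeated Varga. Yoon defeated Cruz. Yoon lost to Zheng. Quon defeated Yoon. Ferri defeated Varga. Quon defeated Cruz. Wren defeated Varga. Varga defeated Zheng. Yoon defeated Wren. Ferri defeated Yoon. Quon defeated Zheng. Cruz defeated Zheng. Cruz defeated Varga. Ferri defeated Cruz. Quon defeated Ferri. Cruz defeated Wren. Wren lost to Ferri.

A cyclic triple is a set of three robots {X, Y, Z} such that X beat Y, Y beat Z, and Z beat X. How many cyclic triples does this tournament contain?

3

Win totals: Ferri 5, Zheng 2, Wren 1, Quon 6, Cruz 3, Yoon 3, Varga 1.
A robot with w wins dominates both others in C(w,2) triples; summing gives 10 + 1 + 0 + 15 + 3 + 3 + 0 = 32 transitive triples.
Total triples C(7,3) = 35, so cyclic triples = 35 − 32 = 3.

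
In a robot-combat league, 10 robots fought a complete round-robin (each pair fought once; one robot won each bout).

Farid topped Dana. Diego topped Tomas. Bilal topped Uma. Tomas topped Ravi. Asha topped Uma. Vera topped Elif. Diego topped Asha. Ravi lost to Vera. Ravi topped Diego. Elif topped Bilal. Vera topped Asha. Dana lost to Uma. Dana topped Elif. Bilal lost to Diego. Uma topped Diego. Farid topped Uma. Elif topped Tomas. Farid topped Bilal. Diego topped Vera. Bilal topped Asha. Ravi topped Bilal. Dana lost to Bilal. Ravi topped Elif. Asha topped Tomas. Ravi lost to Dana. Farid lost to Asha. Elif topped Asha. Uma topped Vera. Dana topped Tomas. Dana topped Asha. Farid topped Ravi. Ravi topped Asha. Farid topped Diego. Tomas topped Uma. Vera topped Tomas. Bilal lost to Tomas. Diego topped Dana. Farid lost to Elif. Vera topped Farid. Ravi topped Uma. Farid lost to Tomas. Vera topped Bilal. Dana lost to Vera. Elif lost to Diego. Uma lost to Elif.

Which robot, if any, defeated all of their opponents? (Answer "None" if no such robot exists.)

Highest win total is Vera with 7 (out of 9 possible).
Vera lost to Diego, Uma, so no robot went undefeated.

None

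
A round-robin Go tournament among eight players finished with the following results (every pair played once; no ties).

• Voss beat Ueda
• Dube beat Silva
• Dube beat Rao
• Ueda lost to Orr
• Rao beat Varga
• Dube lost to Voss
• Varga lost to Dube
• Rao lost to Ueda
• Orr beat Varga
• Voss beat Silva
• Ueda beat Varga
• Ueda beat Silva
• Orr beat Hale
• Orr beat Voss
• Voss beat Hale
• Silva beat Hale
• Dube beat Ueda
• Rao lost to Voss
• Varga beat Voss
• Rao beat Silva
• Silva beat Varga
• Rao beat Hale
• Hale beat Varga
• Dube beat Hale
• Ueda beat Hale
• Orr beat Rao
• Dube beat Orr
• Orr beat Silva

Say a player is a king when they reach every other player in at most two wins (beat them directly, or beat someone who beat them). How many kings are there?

3

Orr reaches everyone (king).
Varga cannot reach Orr in two steps.
Rao cannot reach Orr, Ueda, Dube in two steps.
Ueda cannot reach Orr, Dube in two steps.
Hale cannot reach Orr, Rao, Ueda, Silva, Dube in two steps.
Silva cannot reach Orr, Rao, Ueda, Dube in two steps.
Voss reaches everyone (king).
Dube reaches everyone (king).
Kings: Orr, Voss, Dube — 3.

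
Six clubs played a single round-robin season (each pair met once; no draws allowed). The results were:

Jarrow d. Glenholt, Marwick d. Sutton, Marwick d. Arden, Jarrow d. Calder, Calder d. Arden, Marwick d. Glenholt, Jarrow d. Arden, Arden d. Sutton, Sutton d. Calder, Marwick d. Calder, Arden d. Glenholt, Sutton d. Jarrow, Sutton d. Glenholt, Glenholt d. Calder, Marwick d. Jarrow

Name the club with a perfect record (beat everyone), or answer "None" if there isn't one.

Marwick has 5 wins out of 5 opponents — a perfect record.

Marwick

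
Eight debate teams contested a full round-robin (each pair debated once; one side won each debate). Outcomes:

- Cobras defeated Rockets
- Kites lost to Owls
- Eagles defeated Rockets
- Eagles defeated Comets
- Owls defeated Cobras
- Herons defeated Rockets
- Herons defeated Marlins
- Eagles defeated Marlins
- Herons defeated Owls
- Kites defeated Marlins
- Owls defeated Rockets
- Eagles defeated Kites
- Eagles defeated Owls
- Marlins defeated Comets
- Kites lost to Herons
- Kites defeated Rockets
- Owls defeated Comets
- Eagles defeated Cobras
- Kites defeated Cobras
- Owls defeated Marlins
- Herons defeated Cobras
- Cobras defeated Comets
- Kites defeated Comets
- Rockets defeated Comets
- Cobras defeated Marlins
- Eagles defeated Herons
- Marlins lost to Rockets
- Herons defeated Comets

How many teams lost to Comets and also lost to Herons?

0

Comets beat: no one.
Herons beat: Owls, Marlins, Cobras, Rockets, Kites, Comets.
No one was beaten by both.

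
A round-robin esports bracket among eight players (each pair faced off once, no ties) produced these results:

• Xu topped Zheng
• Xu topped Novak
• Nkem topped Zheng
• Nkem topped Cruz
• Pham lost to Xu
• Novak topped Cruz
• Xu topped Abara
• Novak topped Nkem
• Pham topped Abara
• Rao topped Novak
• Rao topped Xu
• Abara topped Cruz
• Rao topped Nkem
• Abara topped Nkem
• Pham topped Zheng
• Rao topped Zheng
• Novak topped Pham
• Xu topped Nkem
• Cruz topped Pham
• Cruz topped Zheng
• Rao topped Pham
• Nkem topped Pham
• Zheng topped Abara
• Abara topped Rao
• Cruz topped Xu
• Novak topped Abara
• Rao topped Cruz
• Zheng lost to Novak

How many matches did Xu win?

5

Xu's results: beat Novak, Zheng, Abara, Nkem, Pham; lost to Cruz, Rao.
That is 5 wins.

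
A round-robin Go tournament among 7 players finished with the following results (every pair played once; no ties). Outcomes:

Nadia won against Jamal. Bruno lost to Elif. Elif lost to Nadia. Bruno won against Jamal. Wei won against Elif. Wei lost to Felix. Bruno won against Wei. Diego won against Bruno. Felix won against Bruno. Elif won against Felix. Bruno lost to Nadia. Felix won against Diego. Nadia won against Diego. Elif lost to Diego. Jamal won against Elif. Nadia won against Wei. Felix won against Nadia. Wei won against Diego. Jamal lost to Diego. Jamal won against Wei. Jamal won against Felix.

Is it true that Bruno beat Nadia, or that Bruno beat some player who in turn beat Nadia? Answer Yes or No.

No

Bruno did not beat Nadia directly.
Bruno beat Wei, Jamal, but each of them lost to Nadia. No two-step path.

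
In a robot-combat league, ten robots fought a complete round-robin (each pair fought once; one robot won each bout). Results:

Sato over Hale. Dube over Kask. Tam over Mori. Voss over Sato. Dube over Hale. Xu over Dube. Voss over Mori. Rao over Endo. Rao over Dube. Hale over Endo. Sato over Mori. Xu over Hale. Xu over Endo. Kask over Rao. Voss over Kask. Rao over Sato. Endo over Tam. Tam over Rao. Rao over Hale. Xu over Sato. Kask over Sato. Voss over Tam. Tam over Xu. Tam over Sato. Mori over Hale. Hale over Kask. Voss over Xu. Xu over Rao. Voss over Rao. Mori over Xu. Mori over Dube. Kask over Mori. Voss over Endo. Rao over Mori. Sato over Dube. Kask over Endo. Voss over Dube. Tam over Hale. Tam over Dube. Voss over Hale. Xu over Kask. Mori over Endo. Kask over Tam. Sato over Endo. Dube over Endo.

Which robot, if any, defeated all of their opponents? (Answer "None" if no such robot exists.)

Voss

Voss has 9 wins out of 9 opponents — a perfect record.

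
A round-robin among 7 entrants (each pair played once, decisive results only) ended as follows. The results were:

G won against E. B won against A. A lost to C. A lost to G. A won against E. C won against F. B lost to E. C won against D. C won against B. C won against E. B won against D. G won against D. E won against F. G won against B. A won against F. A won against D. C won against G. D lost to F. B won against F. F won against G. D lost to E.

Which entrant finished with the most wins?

Win totals: A 3, B 3, C 6, D 0, E 3, F 2, G 4.
C leads with 6 wins (next highest: 4).

C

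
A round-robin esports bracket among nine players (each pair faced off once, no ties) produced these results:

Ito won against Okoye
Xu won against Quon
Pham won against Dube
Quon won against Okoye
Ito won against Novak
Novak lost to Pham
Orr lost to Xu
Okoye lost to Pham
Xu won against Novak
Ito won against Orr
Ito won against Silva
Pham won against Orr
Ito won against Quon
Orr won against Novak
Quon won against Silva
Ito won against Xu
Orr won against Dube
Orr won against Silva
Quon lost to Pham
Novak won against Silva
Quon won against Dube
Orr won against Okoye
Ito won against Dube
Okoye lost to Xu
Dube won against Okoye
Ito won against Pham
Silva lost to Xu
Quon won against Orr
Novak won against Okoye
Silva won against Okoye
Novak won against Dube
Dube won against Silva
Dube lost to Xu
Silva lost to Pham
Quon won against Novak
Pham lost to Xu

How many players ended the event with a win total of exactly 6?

1

Win totals: Orr 4, Novak 3, Silva 1, Ito 8, Dube 2, Quon 5, Pham 6, Okoye 0, Xu 7.
Exactly 6: Pham — 1 player.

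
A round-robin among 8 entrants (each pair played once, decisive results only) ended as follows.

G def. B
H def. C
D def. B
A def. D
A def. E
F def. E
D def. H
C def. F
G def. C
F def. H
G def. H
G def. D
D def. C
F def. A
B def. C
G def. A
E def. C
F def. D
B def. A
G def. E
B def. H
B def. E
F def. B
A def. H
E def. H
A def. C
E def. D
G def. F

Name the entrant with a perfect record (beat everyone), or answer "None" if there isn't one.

G

G has 7 wins out of 7 opponents — a perfect record.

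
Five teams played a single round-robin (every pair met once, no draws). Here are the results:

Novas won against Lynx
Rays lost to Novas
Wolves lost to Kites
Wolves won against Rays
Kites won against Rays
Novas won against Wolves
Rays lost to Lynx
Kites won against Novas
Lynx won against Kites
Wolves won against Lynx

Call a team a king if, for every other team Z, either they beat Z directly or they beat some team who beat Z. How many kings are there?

Wolves cannot reach Novas in two steps.
Lynx reaches everyone (king).
Novas reaches everyone (king).
Kites reaches everyone (king).
Rays cannot reach Wolves, Lynx, Novas, Kites in two steps.
Kings: Lynx, Novas, Kites — 3.

3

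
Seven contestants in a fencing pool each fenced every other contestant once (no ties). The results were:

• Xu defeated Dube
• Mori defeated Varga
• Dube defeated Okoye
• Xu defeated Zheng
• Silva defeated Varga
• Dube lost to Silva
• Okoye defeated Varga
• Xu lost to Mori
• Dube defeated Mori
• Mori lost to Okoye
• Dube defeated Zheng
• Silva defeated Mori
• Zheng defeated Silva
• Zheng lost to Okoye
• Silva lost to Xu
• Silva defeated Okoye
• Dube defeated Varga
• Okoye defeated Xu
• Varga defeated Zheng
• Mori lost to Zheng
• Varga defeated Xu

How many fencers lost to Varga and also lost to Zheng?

Varga beat: Xu, Zheng.
Zheng beat: Silva, Mori.
No one was beaten by both.

0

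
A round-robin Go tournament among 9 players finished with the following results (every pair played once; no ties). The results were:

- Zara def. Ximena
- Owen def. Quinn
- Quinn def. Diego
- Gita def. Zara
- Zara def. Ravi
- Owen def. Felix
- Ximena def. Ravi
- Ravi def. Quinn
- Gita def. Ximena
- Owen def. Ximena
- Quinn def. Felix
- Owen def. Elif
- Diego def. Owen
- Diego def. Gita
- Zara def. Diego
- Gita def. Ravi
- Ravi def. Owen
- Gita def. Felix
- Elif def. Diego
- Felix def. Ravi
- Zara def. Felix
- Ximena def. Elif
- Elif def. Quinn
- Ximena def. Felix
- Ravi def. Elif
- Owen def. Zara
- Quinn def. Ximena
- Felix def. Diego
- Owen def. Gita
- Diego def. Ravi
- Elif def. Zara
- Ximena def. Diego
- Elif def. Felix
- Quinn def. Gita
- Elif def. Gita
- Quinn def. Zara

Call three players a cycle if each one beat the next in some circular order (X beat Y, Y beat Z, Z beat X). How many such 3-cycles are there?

24

Win totals: Ximena 4, Owen 6, Felix 2, Gita 4, Diego 3, Zara 4, Ravi 3, Elif 5, Quinn 5.
A player with w wins dominates both others in C(w,2) triples; summing gives 6 + 15 + 1 + 6 + 3 + 6 + 3 + 10 + 10 = 60 transitive triples.
Total triples C(9,3) = 84, so cyclic triples = 84 − 60 = 24.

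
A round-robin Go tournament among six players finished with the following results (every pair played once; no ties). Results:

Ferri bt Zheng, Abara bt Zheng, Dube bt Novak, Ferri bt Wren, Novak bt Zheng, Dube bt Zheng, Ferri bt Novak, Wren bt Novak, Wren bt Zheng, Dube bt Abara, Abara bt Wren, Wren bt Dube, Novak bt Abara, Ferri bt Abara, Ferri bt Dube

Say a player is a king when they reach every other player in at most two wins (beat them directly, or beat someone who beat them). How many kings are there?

Novak cannot reach Ferri, Dube in two steps.
Zheng cannot reach Novak, Abara, Ferri, Wren, Dube in two steps.
Abara cannot reach Ferri in two steps.
Ferri reaches everyone (king).
Wren cannot reach Ferri in two steps.
Dube cannot reach Ferri in two steps.
Kings: Ferri — 1.

1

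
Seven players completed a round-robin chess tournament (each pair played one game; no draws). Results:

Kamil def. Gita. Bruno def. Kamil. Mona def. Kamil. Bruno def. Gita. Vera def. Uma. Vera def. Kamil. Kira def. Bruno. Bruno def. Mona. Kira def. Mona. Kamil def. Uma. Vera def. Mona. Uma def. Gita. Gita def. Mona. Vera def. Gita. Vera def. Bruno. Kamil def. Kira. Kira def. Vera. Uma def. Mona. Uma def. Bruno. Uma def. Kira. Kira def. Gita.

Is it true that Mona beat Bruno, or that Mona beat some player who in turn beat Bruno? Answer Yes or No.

No

Mona did not beat Bruno directly.
Mona beat Kamil, but each of them lost to Bruno. No two-step path.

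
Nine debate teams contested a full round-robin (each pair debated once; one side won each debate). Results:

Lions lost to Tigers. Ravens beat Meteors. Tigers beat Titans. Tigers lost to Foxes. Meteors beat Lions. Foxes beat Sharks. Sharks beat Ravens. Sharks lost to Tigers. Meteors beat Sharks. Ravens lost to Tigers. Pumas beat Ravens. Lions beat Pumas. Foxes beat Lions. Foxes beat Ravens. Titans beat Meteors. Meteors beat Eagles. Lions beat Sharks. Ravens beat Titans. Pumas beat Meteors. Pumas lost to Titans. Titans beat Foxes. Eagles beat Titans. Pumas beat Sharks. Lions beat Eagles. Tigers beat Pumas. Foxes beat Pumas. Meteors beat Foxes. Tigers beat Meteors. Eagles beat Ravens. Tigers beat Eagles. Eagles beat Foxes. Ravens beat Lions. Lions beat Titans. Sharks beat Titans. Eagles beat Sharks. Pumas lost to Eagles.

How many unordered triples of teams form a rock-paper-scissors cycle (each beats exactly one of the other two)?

21

Win totals: Eagles 5, Titans 3, Lions 4, Foxes 5, Pumas 3, Ravens 3, Sharks 2, Meteors 4, Tigers 7.
A team with w wins dominates both others in C(w,2) triples; summing gives 10 + 3 + 6 + 10 + 3 + 3 + 1 + 6 + 21 = 63 transitive triples.
Total triples C(9,3) = 84, so cyclic triples = 84 − 63 = 21.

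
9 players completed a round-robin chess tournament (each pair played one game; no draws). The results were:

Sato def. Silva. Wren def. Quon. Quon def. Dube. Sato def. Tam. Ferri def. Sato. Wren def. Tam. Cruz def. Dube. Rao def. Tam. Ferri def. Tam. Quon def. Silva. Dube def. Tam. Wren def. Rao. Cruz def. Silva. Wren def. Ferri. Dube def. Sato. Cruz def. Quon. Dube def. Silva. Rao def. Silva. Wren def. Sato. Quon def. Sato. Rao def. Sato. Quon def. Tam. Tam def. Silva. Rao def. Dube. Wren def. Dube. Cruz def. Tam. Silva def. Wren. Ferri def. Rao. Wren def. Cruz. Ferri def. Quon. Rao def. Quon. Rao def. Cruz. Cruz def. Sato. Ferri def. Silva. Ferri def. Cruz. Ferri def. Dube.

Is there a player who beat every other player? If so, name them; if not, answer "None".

None

Highest win total is Wren with 7 (out of 8 possible).
Wren lost to Silva, so no player went undefeated.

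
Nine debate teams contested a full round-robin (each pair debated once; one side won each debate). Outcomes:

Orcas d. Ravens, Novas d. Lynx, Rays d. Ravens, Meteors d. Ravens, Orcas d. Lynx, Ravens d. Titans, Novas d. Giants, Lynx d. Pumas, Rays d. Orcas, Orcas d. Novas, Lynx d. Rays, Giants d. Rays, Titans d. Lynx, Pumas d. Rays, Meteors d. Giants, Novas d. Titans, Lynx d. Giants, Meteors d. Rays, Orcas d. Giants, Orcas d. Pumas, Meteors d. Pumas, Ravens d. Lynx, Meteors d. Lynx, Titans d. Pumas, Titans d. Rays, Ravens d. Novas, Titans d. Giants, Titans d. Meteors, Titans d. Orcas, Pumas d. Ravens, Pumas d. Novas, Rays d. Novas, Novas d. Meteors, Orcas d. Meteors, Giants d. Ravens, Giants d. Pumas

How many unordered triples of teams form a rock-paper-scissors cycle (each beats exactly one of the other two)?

23

Win totals: Lynx 3, Novas 4, Pumas 3, Ravens 3, Rays 3, Meteors 5, Orcas 6, Titans 6, Giants 3.
A team with w wins dominates both others in C(w,2) triples; summing gives 3 + 6 + 3 + 3 + 3 + 10 + 15 + 15 + 3 = 61 transitive triples.
Total triples C(9,3) = 84, so cyclic triples = 84 − 61 = 23.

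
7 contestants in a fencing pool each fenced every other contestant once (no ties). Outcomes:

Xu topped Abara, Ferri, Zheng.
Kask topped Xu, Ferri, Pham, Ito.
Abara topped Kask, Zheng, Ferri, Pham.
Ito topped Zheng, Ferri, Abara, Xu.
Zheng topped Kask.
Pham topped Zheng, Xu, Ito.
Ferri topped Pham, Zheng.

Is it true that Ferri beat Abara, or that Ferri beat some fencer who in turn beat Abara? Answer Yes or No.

No

Ferri did not beat Abara directly.
Ferri beat Zheng, Pham, but each of them lost to Abara. No two-step path.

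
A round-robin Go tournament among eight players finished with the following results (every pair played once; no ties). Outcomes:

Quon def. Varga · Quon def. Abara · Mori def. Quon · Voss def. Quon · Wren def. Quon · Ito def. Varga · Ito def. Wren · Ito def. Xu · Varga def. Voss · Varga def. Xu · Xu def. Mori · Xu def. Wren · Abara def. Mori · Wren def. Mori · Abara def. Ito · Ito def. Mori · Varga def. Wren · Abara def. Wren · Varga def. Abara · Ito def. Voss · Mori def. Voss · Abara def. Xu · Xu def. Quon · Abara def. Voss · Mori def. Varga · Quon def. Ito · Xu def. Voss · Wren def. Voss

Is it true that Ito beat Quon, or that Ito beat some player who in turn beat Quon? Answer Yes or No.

Ito did not beat Quon directly.
Ito beat Wren, Voss, Mori, Xu, Varga. Of those, Wren beat Quon.

Yes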